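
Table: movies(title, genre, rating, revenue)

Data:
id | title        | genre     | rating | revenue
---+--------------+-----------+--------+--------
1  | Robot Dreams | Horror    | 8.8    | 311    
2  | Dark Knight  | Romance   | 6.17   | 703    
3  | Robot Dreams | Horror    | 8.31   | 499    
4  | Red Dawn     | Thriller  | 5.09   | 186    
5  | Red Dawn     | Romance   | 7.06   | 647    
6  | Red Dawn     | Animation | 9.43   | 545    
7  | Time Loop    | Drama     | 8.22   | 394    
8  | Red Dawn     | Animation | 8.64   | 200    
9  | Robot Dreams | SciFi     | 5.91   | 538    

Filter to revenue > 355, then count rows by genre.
SELECT genre, COUNT(*)
FROM movies
WHERE revenue > 355
GROUP BY genre

Note: WHERE filters rows before grouping.

Result:
  Animation: 1
  Drama: 1
  Horror: 1
  Romance: 2
  SciFi: 1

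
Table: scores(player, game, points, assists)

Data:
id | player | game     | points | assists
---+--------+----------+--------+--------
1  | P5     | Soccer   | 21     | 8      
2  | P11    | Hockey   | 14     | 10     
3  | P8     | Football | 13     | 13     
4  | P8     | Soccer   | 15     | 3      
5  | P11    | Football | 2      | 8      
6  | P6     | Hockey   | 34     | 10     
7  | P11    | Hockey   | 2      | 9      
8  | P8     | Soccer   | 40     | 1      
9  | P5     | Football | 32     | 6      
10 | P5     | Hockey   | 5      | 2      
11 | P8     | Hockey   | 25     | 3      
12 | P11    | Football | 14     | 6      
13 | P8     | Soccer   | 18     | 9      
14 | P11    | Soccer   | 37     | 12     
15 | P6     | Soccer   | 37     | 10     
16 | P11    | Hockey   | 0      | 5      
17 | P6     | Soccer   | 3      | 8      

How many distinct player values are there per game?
SELECT game, COUNT(DISTINCT player)
FROM scores
GROUP BY game

Result:
  Football: 3 distinct
  Hockey: 4 distinct
  Soccer: 4 distinct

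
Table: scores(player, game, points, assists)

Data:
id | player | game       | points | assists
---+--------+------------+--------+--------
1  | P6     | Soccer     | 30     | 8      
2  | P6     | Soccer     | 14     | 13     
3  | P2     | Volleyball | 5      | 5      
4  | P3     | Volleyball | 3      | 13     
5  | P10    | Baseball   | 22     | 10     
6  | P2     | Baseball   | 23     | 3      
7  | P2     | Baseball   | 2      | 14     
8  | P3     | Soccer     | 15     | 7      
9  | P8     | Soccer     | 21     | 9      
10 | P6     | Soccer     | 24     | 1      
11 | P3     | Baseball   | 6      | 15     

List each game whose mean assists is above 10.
SELECT game, AVG(assists)
FROM scores
GROUP BY game
HAVING AVG(assists) > 10

Result:
  Baseball: avg=10.50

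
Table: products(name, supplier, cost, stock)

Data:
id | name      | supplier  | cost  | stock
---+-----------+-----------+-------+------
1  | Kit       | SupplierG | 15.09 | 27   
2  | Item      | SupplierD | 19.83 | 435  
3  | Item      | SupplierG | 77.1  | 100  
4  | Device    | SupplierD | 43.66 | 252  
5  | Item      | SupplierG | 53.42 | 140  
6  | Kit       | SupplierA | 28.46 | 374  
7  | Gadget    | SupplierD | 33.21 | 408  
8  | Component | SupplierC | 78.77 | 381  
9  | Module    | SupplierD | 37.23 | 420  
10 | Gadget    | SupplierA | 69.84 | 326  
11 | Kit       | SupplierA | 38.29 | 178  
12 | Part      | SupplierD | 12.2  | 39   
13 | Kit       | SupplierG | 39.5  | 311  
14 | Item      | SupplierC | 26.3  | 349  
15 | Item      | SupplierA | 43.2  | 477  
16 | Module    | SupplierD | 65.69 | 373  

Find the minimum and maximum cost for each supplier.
SELECT supplier, MIN(cost), MAX(cost)
FROM products
GROUP BY supplier

Result:
  SupplierA: min=28.46, max=69.84
  SupplierC: min=26.30, max=78.77
  SupplierD: min=12.20, max=65.69
  SupplierG: min=15.09, max=77.10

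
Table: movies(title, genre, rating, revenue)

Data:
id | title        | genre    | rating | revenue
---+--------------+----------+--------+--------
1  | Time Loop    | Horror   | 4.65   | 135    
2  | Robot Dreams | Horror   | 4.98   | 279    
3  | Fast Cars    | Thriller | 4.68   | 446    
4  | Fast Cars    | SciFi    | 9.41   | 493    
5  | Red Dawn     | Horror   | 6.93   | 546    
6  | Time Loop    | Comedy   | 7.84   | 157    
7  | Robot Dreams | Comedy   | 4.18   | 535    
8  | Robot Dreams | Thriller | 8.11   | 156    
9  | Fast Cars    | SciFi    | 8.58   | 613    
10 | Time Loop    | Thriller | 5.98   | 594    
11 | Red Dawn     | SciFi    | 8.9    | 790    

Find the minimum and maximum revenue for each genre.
SELECT genre, MIN(revenue), MAX(revenue)
FROM movies
GROUP BY genre

Result:
  Comedy: min=157, max=535
  Horror: min=135, max=546
  SciFi: min=493, max=790
  Thriller: min=156, max=594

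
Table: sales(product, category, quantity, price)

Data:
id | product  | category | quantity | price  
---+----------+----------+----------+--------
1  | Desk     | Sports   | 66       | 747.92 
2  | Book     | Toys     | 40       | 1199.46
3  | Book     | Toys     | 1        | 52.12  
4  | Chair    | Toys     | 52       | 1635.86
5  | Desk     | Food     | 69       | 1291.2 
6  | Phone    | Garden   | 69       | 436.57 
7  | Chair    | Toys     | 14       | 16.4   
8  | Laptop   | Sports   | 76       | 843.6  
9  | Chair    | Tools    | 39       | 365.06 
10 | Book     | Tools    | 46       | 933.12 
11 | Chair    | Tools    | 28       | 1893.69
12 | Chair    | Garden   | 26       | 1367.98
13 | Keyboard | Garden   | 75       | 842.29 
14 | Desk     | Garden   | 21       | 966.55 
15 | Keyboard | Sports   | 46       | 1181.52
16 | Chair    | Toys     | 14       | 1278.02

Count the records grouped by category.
SELECT category, COUNT(*) as count
FROM sales
GROUP BY category

Result:
  Food: 1
  Garden: 4
  Sports: 3
  Tools: 3
  Toys: 5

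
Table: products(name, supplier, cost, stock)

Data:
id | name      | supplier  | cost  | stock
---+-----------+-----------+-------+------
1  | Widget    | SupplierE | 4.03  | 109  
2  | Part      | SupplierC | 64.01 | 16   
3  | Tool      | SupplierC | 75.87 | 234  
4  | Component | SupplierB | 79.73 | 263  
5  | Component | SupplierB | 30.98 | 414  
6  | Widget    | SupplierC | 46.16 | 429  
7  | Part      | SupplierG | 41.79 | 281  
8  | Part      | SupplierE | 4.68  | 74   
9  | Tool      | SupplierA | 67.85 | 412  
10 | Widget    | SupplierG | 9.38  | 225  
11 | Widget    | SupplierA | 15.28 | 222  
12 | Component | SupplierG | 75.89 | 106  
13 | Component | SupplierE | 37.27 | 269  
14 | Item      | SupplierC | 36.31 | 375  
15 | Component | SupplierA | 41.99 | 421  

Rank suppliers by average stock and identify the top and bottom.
SELECT supplier, AVG(stock)
FROM products
GROUP BY supplier
ORDER BY AVG(stock)

All groups:
  SupplierE: 150.67
  SupplierG: 204.00
  SupplierC: 263.50
  SupplierB: 338.50
  SupplierA: 351.67

Highest: SupplierA (351.67)
Lowest: SupplierE (150.67)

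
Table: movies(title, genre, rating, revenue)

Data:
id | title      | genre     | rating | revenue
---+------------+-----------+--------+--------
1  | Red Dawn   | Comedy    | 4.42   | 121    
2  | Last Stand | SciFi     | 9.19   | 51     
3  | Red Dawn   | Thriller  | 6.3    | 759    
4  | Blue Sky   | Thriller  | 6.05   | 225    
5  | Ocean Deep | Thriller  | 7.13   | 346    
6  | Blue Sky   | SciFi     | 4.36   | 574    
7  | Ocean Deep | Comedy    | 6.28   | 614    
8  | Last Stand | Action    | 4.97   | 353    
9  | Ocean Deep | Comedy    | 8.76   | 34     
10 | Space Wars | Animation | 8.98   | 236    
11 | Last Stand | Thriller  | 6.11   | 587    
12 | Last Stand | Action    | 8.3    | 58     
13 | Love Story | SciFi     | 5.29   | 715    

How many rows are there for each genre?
SELECT genre, COUNT(*) as count
FROM movies
GROUP BY genre

Result:
  Action: 2
  Animation: 1
  Comedy: 3
  SciFi: 3
  Thriller: 4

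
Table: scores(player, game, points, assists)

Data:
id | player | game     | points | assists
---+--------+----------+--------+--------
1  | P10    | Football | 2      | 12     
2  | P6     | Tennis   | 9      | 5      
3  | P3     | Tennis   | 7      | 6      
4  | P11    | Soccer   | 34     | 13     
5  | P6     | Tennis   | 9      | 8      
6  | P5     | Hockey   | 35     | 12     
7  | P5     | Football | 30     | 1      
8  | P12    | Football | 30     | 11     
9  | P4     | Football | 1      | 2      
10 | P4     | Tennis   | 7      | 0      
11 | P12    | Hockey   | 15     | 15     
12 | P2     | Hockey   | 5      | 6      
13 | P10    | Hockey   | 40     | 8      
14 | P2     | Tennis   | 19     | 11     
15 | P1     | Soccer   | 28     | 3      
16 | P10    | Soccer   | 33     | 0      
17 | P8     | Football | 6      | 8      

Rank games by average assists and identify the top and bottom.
SELECT game, AVG(assists)
FROM scores
GROUP BY game
ORDER BY AVG(assists)

All groups:
  Soccer: 5.33
  Tennis: 6.00
  Football: 6.80
  Hockey: 10.25

Highest: Hockey (10.25)
Lowest: Soccer (5.33)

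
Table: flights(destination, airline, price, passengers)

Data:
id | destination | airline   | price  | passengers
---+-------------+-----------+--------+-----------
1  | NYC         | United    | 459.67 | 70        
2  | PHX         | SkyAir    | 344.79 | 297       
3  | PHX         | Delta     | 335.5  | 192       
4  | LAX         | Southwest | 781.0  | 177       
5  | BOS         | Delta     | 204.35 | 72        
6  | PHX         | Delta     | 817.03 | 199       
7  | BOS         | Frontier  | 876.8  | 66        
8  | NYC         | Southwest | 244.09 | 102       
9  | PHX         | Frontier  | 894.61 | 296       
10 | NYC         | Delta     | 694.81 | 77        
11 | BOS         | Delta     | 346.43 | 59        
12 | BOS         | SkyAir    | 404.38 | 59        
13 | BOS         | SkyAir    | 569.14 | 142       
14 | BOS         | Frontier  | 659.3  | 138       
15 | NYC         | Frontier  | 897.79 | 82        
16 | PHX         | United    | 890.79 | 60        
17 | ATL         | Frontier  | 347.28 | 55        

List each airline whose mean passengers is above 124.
SELECT airline, AVG(passengers)
FROM flights
GROUP BY airline
HAVING AVG(passengers) > 124

Result:
  Frontier: avg=127.40
  SkyAir: avg=166.00
  Southwest: avg=139.50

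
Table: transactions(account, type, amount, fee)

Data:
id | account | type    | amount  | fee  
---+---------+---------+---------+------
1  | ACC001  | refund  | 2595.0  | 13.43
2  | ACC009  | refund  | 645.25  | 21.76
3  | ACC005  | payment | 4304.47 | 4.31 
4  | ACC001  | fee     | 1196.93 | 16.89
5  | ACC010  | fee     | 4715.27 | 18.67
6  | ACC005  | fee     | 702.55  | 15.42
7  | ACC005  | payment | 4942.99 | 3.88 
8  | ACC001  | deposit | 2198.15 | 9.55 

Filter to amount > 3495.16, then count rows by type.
SELECT type, COUNT(*)
FROM transactions
WHERE amount > 3495.16
GROUP BY type

Note: WHERE filters rows before grouping.

Result:
  fee: 1
  payment: 2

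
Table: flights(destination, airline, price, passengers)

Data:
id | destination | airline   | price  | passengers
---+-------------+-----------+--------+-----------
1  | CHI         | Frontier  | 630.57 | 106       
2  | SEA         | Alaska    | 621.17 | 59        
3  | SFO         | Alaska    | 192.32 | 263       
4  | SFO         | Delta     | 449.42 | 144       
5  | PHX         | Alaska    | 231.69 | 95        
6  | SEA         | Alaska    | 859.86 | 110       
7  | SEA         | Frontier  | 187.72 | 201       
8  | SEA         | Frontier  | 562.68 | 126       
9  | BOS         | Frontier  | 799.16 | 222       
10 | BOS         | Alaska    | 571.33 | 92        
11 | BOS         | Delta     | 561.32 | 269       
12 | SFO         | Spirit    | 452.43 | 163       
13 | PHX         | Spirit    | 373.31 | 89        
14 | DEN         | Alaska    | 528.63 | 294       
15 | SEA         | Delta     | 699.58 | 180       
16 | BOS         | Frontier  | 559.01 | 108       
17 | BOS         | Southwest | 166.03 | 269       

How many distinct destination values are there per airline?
SELECT airline, COUNT(DISTINCT destination)
FROM flights
GROUP BY airline

Result:
  Alaska: 5 distinct
  Delta: 3 distinct
  Frontier: 3 distinct
  Southwest: 1 distinct
  Spirit: 2 distinct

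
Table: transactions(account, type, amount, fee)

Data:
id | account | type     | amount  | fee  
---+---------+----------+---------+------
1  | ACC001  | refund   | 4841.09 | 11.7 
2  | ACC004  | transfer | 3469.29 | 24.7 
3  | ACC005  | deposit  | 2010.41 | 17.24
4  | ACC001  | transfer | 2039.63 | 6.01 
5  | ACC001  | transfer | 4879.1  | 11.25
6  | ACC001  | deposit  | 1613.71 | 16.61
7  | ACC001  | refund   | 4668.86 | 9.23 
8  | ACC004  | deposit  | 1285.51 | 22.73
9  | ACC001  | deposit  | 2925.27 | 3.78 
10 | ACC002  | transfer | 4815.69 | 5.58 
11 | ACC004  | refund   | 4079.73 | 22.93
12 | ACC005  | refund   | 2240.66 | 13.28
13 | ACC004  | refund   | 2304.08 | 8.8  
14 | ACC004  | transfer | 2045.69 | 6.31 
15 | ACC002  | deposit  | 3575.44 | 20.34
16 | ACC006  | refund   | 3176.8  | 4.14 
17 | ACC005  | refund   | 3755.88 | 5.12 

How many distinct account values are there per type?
SELECT type, COUNT(DISTINCT account)
FROM transactions
GROUP BY type

Result:
  deposit: 4 distinct
  refund: 4 distinct
  transfer: 3 distinct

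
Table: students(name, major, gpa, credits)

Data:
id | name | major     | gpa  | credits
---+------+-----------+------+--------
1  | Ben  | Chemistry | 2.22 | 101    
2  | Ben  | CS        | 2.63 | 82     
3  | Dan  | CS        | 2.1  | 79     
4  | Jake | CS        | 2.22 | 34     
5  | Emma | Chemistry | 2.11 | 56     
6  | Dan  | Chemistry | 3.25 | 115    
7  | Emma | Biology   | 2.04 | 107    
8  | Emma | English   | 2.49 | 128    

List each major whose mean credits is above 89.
SELECT major, AVG(credits)
FROM students
GROUP BY major
HAVING AVG(credits) > 89

Result:
  Biology: avg=107.00
  Chemistry: avg=90.67
  English: avg=128.00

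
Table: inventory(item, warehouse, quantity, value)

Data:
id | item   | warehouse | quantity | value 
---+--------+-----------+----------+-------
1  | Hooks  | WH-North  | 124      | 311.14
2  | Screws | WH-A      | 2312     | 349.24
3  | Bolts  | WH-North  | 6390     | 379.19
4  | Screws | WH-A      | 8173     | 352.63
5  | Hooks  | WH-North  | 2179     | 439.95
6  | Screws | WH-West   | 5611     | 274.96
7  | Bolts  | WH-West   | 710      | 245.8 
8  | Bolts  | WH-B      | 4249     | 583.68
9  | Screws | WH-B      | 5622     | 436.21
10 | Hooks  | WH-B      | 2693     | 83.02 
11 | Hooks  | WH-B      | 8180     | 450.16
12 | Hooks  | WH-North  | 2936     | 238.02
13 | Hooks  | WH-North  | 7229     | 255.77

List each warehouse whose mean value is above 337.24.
SELECT warehouse, AVG(value)
FROM inventory
GROUP BY warehouse
HAVING AVG(value) > 337.24

Result:
  WH-A: avg=350.94
  WH-B: avg=388.27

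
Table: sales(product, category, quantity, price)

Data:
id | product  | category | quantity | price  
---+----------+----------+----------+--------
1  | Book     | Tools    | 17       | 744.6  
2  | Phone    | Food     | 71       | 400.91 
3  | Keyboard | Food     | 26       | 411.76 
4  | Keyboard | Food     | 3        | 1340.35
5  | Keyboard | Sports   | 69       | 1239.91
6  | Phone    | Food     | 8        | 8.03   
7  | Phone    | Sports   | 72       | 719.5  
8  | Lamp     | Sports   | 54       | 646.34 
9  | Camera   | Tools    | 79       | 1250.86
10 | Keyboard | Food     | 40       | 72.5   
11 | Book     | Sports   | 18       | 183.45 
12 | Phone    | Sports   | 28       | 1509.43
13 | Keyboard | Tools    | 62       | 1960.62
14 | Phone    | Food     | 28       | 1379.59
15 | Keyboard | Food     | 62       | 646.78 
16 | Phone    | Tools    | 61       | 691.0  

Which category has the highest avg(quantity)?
SELECT category, AVG(quantity) as val
FROM sales
GROUP BY category
ORDER BY val DESC
LIMIT 1

Result: Tools with avg(quantity) = 54.75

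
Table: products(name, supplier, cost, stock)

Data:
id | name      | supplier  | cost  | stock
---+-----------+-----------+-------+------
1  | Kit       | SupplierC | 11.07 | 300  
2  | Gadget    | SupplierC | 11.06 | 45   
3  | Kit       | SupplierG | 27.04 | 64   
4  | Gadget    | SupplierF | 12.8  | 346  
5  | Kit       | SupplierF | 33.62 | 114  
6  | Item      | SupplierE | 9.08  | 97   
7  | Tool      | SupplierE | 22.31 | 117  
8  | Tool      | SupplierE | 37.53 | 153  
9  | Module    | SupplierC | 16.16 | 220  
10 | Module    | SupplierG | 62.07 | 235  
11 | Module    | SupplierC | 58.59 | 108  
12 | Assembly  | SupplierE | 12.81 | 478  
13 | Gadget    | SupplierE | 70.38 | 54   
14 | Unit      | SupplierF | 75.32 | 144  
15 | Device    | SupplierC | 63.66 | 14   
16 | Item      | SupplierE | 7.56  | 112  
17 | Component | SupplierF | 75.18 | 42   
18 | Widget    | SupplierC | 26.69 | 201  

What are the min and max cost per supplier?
SELECT supplier, MIN(cost), MAX(cost)
FROM products
GROUP BY supplier

Result:
  SupplierC: min=11.06, max=63.66
  SupplierE: min=7.56, max=70.38
  SupplierF: min=12.80, max=75.32
  SupplierG: min=27.04, max=62.07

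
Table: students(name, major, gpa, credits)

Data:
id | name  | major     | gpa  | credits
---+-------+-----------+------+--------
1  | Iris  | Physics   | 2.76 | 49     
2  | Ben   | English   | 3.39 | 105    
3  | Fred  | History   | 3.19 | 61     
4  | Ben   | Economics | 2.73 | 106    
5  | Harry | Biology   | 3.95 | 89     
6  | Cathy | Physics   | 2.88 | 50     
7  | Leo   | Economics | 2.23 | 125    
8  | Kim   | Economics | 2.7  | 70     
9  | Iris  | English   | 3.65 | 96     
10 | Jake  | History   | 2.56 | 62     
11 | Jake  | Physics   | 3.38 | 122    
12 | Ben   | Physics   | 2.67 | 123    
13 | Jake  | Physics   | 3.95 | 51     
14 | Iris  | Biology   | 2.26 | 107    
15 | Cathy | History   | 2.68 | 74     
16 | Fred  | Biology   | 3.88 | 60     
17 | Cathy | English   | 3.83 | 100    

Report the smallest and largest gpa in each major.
SELECT major, MIN(gpa), MAX(gpa)
FROM students
GROUP BY major

Result:
  Biology: min=2.26, max=3.95
  Economics: min=2.23, max=2.73
  English: min=3.39, max=3.83
  History: min=2.56, max=3.19
  Physics: min=2.67, max=3.95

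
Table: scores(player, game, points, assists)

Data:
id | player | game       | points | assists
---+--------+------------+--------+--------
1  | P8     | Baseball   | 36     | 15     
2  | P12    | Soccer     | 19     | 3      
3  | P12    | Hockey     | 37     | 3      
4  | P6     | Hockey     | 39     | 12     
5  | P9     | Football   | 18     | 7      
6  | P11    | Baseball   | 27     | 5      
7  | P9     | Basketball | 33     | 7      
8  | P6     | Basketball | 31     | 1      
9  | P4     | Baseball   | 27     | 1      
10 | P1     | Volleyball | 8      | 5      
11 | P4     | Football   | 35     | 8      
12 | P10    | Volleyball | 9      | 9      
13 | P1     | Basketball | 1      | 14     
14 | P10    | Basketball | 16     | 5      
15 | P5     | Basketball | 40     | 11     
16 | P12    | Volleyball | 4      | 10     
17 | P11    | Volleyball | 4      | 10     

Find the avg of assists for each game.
SELECT game, AVG(assists) as result
FROM scores
GROUP BY game

Result:
  Baseball: 7.00
  Basketball: 7.60
  Football: 7.50
  Hockey: 7.50
  Soccer: 3.00
  Volleyball: 8.50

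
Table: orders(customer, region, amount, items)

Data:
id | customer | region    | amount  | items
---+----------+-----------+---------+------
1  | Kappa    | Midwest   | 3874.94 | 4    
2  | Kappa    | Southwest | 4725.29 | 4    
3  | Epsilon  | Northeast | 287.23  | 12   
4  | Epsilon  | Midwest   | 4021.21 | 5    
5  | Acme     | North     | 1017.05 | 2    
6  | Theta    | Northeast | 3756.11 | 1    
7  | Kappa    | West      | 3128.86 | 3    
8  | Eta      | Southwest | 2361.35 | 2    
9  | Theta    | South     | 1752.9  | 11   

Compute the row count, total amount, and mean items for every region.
SELECT region,
       COUNT(*) as cnt,
       SUM(amount) as total_amount,
       AVG(items) as avg_items
FROM orders
GROUP BY region

Result:
  Midwest: 2 records, 7896.15 total amount, 4.50 avg items
  North: 1 records, 1017.05 total amount, 2.00 avg items
  Northeast: 2 records, 4043.34 total amount, 6.50 avg items
  South: 1 records, 1752.90 total amount, 11.00 avg items
  Southwest: 2 records, 7086.64 total amount, 3.00 avg items
  West: 1 records, 3128.86 total amount, 3.00 avg items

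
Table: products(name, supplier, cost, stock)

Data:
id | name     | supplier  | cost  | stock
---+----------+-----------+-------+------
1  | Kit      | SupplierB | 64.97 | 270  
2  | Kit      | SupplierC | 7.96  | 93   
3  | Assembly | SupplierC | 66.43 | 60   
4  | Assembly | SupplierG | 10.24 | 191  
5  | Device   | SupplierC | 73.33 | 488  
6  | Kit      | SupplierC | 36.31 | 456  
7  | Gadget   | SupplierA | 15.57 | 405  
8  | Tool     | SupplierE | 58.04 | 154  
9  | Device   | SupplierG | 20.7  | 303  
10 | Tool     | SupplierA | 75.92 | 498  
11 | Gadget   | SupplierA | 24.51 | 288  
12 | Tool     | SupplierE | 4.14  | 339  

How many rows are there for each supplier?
SELECT supplier, COUNT(*) as count
FROM products
GROUP BY supplier

Result:
  SupplierA: 3
  SupplierB: 1
  SupplierC: 4
  SupplierE: 2
  SupplierG: 2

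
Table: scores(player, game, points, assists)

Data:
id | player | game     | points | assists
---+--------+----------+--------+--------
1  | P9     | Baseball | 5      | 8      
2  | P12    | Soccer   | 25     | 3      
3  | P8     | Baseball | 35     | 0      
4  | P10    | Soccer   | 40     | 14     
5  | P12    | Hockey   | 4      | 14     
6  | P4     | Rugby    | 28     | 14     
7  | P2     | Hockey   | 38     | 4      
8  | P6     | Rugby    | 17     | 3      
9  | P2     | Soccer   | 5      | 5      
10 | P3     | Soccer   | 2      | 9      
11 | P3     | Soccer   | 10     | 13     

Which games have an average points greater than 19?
SELECT game, AVG(points)
FROM scores
GROUP BY game
HAVING AVG(points) > 19

Result:
  Baseball: avg=20.00
  Hockey: avg=21.00
  Rugby: avg=22.50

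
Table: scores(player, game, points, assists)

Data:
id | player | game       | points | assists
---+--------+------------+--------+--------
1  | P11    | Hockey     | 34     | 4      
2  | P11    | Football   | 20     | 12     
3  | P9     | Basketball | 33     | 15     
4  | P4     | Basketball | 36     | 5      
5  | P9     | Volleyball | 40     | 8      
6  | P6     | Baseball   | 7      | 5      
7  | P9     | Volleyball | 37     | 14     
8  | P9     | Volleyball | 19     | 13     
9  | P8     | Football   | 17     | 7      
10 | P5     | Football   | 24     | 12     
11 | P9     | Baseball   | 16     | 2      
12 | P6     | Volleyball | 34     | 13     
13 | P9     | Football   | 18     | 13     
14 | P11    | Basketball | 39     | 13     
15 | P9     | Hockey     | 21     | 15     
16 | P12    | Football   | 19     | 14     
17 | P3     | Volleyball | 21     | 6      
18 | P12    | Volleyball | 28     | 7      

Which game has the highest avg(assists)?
SELECT game, AVG(assists) as val
FROM scores
GROUP BY game
ORDER BY val DESC
LIMIT 1

Result: Football with avg(assists) = 11.60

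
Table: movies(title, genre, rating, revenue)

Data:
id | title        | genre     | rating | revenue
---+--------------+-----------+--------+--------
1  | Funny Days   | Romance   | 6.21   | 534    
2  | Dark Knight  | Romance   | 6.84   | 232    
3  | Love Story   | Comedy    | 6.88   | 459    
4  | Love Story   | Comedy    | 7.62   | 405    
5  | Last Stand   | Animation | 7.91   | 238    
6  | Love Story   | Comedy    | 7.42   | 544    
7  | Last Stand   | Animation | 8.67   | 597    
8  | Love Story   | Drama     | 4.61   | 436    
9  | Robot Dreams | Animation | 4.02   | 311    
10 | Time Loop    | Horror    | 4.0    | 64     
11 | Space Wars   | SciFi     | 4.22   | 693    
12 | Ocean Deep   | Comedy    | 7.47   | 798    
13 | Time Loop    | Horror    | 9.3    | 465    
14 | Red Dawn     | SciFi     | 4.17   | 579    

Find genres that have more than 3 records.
SELECT genre, COUNT(*) as cnt
FROM movies
GROUP BY genre
HAVING COUNT(*) > 3

Result:
  Comedy: 4

Note: HAVING filters groups after aggregation, WHERE filters rows before.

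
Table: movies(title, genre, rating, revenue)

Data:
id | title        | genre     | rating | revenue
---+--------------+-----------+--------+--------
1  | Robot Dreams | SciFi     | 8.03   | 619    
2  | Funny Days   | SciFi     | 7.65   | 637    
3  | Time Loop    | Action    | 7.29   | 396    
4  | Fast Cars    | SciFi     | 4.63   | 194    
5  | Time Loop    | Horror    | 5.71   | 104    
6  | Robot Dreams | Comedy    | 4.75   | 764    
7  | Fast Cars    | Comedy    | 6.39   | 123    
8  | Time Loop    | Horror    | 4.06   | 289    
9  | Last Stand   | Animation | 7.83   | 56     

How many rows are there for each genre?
SELECT genre, COUNT(*) as count
FROM movies
GROUP BY genre

Result:
  Action: 1
  Animation: 1
  Comedy: 2
  Horror: 2
  SciFi: 3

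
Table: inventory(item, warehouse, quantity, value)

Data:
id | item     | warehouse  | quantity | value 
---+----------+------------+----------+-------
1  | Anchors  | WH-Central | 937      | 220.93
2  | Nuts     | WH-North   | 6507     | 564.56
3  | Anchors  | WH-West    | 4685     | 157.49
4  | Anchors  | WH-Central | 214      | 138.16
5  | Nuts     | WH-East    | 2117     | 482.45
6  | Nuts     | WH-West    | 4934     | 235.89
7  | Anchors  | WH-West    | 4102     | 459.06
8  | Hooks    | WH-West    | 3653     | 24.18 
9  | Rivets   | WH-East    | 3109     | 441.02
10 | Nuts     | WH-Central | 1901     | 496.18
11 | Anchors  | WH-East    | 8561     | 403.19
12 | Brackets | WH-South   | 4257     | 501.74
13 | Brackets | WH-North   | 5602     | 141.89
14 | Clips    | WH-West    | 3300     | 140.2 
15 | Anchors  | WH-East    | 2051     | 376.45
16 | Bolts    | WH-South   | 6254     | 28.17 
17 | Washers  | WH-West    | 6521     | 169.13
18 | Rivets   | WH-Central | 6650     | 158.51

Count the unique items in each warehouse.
SELECT warehouse, COUNT(DISTINCT item)
FROM inventory
GROUP BY warehouse

Result:
  WH-Central: 3 distinct
  WH-East: 3 distinct
  WH-North: 2 distinct
  WH-South: 2 distinct
  WH-West: 5 distinct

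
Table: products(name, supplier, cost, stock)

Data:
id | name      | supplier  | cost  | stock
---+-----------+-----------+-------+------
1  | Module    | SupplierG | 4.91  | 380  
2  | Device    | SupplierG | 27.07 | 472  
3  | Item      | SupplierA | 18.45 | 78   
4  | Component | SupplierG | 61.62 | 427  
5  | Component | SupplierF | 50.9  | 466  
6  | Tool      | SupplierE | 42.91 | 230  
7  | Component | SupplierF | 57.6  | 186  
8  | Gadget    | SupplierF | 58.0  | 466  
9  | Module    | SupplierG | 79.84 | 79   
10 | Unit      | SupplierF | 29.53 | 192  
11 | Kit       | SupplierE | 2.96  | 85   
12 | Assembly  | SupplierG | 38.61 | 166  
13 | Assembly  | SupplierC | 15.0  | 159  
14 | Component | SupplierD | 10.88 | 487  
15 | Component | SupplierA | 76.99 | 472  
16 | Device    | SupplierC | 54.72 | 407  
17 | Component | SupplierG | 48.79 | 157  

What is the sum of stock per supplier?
SELECT supplier, SUM(stock) as result
FROM products
GROUP BY supplier

Result:
  SupplierA: 550
  SupplierC: 566
  SupplierD: 487
  SupplierE: 315
  SupplierF: 1310
  SupplierG: 1681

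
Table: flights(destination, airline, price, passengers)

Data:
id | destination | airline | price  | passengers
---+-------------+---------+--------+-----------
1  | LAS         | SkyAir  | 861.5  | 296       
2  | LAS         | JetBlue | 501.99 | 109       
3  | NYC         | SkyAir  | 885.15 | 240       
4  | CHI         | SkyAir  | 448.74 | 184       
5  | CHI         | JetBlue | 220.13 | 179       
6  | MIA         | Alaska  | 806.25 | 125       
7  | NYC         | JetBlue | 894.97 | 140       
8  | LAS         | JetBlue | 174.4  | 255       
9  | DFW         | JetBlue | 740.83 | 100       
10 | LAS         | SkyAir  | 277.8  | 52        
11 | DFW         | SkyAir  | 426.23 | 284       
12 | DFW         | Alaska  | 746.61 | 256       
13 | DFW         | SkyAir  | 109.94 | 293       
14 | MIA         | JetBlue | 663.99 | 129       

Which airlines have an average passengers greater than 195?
SELECT airline, AVG(passengers)
FROM flights
GROUP BY airline
HAVING AVG(passengers) > 195

Result:
  SkyAir: avg=224.83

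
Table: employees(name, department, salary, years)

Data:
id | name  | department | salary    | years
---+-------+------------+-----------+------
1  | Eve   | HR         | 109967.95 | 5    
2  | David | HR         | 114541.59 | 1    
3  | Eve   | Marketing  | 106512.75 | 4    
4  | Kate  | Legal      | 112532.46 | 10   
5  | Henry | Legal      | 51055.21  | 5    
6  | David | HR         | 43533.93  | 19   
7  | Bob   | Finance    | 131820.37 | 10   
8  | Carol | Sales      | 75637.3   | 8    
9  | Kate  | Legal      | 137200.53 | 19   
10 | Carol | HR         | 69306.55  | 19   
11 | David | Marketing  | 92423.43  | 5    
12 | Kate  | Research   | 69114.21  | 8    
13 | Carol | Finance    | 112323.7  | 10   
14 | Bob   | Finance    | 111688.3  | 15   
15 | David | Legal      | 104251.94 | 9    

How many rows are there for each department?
SELECT department, COUNT(*) as count
FROM employees
GROUP BY department

Result:
  Finance: 3
  HR: 4
  Legal: 4
  Marketing: 2
  Research: 1
  Sales: 1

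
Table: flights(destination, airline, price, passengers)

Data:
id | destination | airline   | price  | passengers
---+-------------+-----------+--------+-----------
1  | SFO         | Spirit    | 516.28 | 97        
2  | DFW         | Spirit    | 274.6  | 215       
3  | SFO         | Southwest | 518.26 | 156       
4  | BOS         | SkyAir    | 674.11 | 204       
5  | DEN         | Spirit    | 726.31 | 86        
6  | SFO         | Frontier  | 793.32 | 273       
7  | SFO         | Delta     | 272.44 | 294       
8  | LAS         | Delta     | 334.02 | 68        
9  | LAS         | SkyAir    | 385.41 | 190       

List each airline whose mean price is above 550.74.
SELECT airline, AVG(price)
FROM flights
GROUP BY airline
HAVING AVG(price) > 550.74

Result:
  Frontier: avg=793.32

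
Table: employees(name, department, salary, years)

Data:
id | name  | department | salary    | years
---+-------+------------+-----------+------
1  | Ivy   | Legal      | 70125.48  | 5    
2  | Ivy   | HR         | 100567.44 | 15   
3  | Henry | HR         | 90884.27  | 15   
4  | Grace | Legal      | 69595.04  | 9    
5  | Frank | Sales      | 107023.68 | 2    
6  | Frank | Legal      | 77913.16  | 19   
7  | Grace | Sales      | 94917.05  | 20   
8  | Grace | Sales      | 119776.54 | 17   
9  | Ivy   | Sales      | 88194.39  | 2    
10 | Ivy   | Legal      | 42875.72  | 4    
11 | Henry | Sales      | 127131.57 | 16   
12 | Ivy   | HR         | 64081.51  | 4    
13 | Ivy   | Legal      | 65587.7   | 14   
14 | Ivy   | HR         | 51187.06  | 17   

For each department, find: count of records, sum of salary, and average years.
SELECT department,
       COUNT(*) as cnt,
       SUM(salary) as total_salary,
       AVG(years) as avg_years
FROM employees
GROUP BY department

Result:
  HR: 4 records, 306720.28 total salary, 12.75 avg years
  Legal: 5 records, 326097.10 total salary, 10.20 avg years
  Sales: 5 records, 537043.23 total salary, 11.40 avg years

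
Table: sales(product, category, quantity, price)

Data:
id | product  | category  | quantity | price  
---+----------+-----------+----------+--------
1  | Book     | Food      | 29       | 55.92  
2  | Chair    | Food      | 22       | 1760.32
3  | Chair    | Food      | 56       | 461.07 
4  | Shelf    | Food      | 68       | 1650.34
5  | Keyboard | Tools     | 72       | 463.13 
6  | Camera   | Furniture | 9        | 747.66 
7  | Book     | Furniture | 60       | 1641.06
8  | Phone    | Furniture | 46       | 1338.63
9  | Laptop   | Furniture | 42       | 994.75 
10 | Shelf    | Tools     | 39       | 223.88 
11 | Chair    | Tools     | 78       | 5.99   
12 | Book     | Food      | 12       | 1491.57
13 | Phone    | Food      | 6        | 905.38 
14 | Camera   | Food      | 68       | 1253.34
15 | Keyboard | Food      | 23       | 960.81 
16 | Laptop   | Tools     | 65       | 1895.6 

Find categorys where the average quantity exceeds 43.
SELECT category, AVG(quantity)
FROM sales
GROUP BY category
HAVING AVG(quantity) > 43

Result:
  Tools: avg=63.50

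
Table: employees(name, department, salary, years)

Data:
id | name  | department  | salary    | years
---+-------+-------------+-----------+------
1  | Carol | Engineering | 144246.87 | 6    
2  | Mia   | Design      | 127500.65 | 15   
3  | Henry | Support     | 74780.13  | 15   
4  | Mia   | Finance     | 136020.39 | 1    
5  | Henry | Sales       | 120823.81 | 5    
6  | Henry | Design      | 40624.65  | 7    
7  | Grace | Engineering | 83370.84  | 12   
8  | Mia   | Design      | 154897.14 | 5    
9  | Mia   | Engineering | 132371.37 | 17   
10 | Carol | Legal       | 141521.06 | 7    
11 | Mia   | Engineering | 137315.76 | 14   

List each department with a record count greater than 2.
SELECT department, COUNT(*) as cnt
FROM employees
GROUP BY department
HAVING COUNT(*) > 2

Result:
  Design: 3
  Engineering: 4

Note: HAVING filters groups after aggregation, WHERE filters rows before.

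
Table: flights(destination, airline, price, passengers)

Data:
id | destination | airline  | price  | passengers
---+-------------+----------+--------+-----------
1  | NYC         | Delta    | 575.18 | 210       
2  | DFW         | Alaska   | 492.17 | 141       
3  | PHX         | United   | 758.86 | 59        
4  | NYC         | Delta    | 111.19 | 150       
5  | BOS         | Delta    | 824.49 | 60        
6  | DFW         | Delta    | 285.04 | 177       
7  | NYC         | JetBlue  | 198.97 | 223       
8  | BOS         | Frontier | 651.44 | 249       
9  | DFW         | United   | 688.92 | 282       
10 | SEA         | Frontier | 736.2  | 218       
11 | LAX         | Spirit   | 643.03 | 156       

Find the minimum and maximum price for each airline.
SELECT airline, MIN(price), MAX(price)
FROM flights
GROUP BY airline

Result:
  Alaska: min=492.17, max=492.17
  Delta: min=111.19, max=824.49
  Frontier: min=651.44, max=736.20
  JetBlue: min=198.97, max=198.97
  Spirit: min=643.03, max=643.03
  United: min=688.92, max=758.86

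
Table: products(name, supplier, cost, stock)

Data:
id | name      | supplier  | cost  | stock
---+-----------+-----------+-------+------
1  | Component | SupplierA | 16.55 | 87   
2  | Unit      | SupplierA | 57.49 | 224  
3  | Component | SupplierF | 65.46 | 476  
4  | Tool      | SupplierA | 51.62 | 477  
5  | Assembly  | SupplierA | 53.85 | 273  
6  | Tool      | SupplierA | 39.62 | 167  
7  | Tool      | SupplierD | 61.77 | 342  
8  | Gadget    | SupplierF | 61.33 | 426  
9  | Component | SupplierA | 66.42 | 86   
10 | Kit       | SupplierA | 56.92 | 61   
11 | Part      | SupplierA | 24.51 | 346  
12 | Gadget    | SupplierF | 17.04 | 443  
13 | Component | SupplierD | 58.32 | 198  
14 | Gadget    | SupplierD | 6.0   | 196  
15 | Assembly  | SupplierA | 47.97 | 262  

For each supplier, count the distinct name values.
SELECT supplier, COUNT(DISTINCT name)
FROM products
GROUP BY supplier

Result:
  SupplierA: 6 distinct
  SupplierD: 3 distinct
  SupplierF: 2 distinct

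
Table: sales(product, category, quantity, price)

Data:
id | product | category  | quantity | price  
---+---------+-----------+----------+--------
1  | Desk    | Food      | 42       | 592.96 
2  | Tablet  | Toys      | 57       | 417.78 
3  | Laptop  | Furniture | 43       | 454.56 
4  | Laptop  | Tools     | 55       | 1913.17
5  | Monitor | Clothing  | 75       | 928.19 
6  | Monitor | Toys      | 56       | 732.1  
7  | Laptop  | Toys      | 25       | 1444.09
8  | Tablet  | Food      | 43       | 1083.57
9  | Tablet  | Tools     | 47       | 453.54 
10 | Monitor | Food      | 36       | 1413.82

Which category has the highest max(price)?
SELECT category, MAX(price) as val
FROM sales
GROUP BY category
ORDER BY val DESC
LIMIT 1

Result: Tools with max(price) = 1913.17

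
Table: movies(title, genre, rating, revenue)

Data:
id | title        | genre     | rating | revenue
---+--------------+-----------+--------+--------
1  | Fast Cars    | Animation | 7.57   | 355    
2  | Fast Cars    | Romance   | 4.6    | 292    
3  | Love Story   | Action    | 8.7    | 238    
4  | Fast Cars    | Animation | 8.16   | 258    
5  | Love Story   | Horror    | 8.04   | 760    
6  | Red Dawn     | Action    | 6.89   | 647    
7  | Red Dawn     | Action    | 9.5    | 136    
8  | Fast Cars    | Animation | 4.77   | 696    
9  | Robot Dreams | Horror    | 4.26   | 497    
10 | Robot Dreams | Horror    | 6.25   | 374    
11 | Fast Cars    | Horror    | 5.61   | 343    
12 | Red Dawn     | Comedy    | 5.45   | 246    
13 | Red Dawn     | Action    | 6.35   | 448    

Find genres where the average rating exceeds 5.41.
SELECT genre, AVG(rating)
FROM movies
GROUP BY genre
HAVING AVG(rating) > 5.41

Result:
  Action: avg=7.86
  Animation: avg=6.83
  Comedy: avg=5.45
  Horror: avg=6.04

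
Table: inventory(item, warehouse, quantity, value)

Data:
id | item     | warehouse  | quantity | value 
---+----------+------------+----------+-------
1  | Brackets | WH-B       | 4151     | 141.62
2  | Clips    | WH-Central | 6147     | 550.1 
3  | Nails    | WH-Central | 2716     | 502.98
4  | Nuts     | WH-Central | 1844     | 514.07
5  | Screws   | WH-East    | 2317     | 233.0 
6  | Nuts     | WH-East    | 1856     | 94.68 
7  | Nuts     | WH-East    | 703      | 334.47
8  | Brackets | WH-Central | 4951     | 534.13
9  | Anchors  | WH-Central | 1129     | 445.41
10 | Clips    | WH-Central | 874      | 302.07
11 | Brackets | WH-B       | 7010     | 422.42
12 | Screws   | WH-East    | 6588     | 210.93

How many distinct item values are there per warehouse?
SELECT warehouse, COUNT(DISTINCT item)
FROM inventory
GROUP BY warehouse

Result:
  WH-B: 1 distinct
  WH-Central: 5 distinct
  WH-East: 2 distinct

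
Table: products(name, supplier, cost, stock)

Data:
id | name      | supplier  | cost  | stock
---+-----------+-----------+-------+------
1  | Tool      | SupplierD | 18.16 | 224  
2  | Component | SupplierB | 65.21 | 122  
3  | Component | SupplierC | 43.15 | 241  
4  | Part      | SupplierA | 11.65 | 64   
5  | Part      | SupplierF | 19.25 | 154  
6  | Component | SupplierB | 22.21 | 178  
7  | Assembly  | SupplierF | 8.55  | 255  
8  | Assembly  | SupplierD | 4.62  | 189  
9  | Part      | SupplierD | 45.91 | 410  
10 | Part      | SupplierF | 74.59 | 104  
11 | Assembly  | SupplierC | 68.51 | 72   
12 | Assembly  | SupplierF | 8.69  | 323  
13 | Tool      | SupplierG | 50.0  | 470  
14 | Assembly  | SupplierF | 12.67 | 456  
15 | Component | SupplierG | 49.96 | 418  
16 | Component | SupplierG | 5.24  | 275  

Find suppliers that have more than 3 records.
SELECT supplier, COUNT(*) as cnt
FROM products
GROUP BY supplier
HAVING COUNT(*) > 3

Result:
  SupplierF: 5

Note: HAVING filters groups after aggregation, WHERE filters rows before.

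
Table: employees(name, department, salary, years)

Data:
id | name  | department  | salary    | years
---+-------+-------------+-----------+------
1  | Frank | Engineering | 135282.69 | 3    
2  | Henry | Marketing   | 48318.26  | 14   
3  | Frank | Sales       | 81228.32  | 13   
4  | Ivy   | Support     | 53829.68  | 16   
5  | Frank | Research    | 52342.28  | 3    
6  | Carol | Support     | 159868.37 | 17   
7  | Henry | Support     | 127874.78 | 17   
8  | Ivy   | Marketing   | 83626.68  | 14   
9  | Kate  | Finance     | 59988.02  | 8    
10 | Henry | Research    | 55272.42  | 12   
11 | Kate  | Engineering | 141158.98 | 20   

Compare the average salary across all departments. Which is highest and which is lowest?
SELECT department, AVG(salary)
FROM employees
GROUP BY department
ORDER BY AVG(salary)

All groups:
  Research: 53807.35
  Finance: 59988.02
  Marketing: 65972.47
  Sales: 81228.32
  Support: 113857.61
  Engineering: 138220.84

Highest: Engineering (138220.84)
Lowest: Research (53807.35)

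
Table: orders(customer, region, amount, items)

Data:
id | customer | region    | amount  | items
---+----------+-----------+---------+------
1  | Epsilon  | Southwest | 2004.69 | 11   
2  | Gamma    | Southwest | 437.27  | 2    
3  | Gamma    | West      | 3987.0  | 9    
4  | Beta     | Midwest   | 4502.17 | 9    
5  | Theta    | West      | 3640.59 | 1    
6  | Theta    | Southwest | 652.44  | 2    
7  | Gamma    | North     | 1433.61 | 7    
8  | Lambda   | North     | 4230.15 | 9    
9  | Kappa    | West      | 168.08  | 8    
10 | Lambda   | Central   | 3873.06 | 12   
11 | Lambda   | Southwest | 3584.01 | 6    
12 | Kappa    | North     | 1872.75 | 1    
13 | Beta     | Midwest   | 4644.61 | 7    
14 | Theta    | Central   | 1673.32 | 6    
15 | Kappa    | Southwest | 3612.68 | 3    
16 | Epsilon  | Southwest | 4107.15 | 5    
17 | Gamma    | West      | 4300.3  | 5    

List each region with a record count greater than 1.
SELECT region, COUNT(*) as cnt
FROM orders
GROUP BY region
HAVING COUNT(*) > 1

Result:
  Central: 2
  Midwest: 2
  North: 3
  Southwest: 6
  West: 4

Note: HAVING filters groups after aggregation, WHERE filters rows before.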